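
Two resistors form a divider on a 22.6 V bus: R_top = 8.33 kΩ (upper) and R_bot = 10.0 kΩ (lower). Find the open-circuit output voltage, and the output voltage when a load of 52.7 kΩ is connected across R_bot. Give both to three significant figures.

Unloaded: 12.3 V; loaded: 11.4 V

Open-circuit: V = 22.6 × 10.0/(8.33 + 10.0) = 12.3 V.
With the load, R_bot becomes R_bot‖R_L = 8.405 kΩ, so V = 22.6 × 8.405/16.74 = 11.4 V.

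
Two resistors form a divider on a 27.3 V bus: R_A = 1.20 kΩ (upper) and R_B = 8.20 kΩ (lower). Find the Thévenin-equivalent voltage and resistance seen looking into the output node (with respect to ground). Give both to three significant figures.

V_th = 23.8 V, R_th = 1.05 kΩ

V_th is the open-circuit tap voltage: 27.3 × 8.20/(1.20 + 8.20) = 23.8 V.
With the supply zeroed, R_A and R_B appear in parallel from the tap: R_th = R_A‖R_B = (1.20 × 8.20)/9.400 = 1.05 kΩ.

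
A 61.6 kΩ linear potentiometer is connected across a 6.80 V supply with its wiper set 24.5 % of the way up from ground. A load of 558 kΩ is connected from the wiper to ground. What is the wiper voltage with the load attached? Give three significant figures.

The wiper splits the pot into (1−α)R = 46.51 kΩ above and αR = 15.09 kΩ below.
Lower section ‖ load = 14.69 kΩ.
V_wiper = 6.80 × 14.69/(46.51 + 14.69) = 1.63 V.

V ≈ 1.63 V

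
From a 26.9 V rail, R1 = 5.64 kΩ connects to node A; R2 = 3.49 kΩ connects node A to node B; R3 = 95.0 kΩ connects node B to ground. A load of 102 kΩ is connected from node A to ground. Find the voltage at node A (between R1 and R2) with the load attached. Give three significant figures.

Below node A the series string R2+R3 = 98.49 kΩ sits in parallel with the 102 kΩ load: 50.11 kΩ.
V_A = 26.9 × 50.11/(5.64 + 50.11) = 24.2 V.

V ≈ 24.2 V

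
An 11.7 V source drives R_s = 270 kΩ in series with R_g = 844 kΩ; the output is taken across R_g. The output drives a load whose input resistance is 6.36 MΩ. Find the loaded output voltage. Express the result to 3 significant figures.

V_out ≈ 8.59 V

The load sits in parallel with R_g: R_g‖R_L = (844 × 6360) / (844 + 6360) = 745.1 kΩ.
V_out = 11.7 × 745.1 / (270 + 745.1) = 11.7 × 745.1/1015 = 8.59 V.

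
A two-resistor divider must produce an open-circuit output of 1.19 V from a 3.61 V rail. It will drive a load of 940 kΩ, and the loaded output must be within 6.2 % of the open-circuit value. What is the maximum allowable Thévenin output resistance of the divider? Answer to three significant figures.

R_th ≤ 62.1 kΩ

Loading drop = R_th/(R_th + R_L) ≤ 0.0620, so R_th ≤ R_L · ε/(1−ε) = 940 kΩ × 0.0620/0.9380 = 62.1 kΩ.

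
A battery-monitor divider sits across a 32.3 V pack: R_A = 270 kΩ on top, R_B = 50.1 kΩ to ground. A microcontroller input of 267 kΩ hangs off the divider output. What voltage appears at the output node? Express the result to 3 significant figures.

The load sits in parallel with R_B: R_B‖R_L = (50.1 × 267) / (50.1 + 267) = 42.18 kΩ.
V_out = 32.3 × 42.18 / (270 + 42.18) = 32.3 × 42.18/312.2 = 4.36 V.
(Unloaded it would have been 5.06 V.)

V_out ≈ 4.36 V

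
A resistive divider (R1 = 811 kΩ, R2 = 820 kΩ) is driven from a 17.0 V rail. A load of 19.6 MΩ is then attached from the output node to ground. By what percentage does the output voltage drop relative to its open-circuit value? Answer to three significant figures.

The divider's output (Thévenin) resistance is R1‖R2 = 407.7 kΩ.
Fractional drop under load = R_th/(R_th + R_L) = 407.7 / (407.7 + 19600) = 0.02038.
So the output falls by 2.04 %.

2.04 %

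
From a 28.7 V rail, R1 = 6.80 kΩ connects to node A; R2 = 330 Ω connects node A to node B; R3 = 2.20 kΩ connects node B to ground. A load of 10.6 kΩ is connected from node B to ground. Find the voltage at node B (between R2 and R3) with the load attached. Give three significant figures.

At node B, R3 is in parallel with the load: R3‖R_L = 1822 Ω.
Below node A the resistance is R2 + (R3‖R_L) = 2152 Ω, so V_A = 28.7 × 2152/8952 = 6.899 V.
Then V_B = V_A × (R3‖R_L)/(R2 + R3‖R_L) = 6.899 × 1822/2152 = 5.84 V.

V ≈ 5.84 V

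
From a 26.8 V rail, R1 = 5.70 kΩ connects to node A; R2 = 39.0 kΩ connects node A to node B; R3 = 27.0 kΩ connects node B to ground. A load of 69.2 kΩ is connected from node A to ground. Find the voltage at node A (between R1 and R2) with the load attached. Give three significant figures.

Below node A the series string R2+R3 = 66.00 kΩ sits in parallel with the 69.2 kΩ load: 33.78 kΩ.
V_A = 26.8 × 33.78/(5.70 + 33.78) = 22.9 V.

V ≈ 22.9 V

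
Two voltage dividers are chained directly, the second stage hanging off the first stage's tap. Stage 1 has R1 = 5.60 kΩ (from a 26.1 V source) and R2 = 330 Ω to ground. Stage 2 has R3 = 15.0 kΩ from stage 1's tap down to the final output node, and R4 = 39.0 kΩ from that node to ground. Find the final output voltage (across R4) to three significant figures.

Stage 2 presents R3+R4 = 54000 Ω as a load on stage 1's tap.
Stage 1's lower leg becomes R2‖(R3+R4) = 328.0 Ω, so V_mid = 26.1 × 328.0/5928 = 1.444 V.
Stage 2 is itself unloaded: V_out = V_mid × R4/(R3+R4) = 1.444 × 39000/54000 = 1.04 V.

V_out ≈ 1.04 V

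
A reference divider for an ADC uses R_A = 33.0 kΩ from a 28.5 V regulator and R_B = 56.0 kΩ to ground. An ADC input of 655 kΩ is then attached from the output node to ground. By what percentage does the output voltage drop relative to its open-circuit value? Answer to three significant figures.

3.07 %

The divider's output (Thévenin) resistance is R_A‖R_B = 20.76 kΩ.
Fractional drop under load = R_th/(R_th + R_L) = 20.76 / (20.76 + 655) = 0.03073.
So the output falls by 3.07 %.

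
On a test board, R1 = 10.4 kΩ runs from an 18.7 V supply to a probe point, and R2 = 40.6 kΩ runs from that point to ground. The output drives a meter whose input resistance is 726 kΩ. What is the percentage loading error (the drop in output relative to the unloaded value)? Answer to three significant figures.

The divider's output (Thévenin) resistance is R1‖R2 = 8.279 kΩ.
Fractional drop under load = R_th/(R_th + R_L) = 8.279 / (8.279 + 726) = 0.01128.
So the output falls by 1.13 %.

1.13 %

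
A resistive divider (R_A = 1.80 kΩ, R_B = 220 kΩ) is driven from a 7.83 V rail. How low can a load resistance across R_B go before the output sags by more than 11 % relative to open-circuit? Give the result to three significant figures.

R_L(min) ≈ 14.4 kΩ

Output resistance R_th = R_A‖R_B = (1.80 × 220)/221.8 = 1.785 kΩ.
The fractional drop is R_th/(R_th + R_L); requiring this ≤ 0.110 gives R_L ≥ R_th(1/0.110 − 1) = 1.785 × 8.091 = 14.4 kΩ.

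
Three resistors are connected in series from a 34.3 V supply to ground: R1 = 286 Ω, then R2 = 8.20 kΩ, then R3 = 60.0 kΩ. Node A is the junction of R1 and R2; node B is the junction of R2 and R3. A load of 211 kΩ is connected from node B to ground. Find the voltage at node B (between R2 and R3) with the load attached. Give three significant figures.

At node B, R3 is in parallel with the load: R3‖R_L = 46720 Ω.
Below node A the resistance is R2 + (R3‖R_L) = 54920 Ω, so V_A = 34.3 × 54920/55200 = 34.12 V.
Then V_B = V_A × (R3‖R_L)/(R2 + R3‖R_L) = 34.12 × 46720/54920 = 29.0 V.

V ≈ 29.0 V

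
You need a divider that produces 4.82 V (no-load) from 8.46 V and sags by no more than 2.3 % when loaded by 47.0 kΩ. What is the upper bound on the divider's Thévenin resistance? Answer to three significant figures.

R_th ≤ 1.11 kΩ

Loading drop = R_th/(R_th + R_L) ≤ 0.0230, so R_th ≤ R_L · ε/(1−ε) = 47.0 kΩ × 0.0230/0.9770 = 1.11 kΩ.
(Any R1, R2 with R2/(R1+R2) = 0.570 and R1‖R2 ≤ 1.11 kΩ will meet the spec.)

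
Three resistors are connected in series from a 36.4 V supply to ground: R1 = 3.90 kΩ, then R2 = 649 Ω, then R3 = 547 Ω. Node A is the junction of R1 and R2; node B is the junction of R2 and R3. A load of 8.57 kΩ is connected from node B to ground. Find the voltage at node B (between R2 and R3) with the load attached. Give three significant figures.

V ≈ 3.70 V

At node B, R3 is in parallel with the load: R3‖R_L = 514.2 Ω.
Below node A the resistance is R2 + (R3‖R_L) = 1163 Ω, so V_A = 36.4 × 1163/5063 = 8.362 V.
Then V_B = V_A × (R3‖R_L)/(R2 + R3‖R_L) = 8.362 × 514.2/1163 = 3.70 V.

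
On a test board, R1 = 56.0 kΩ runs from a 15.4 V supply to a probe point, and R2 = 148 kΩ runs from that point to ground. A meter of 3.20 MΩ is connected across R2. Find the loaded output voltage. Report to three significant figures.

V_out ≈ 11.0 V

The load sits in parallel with R2: R2‖R_L = (148 × 3200) / (148 + 3200) = 141.5 kΩ.
V_out = 15.4 × 141.5 / (56.0 + 141.5) = 15.4 × 141.5/197.5 = 11.0 V.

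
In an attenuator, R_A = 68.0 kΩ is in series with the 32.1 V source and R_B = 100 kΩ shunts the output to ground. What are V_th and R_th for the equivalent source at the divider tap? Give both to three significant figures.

V_th is the open-circuit tap voltage: 32.1 × 100/(68.0 + 100) = 19.1 V.
With the supply zeroed, R_A and R_B appear in parallel from the tap: R_th = R_A‖R_B = (68.0 × 100)/168.0 = 40.5 kΩ.

V_th = 19.1 V, R_th = 40.5 kΩ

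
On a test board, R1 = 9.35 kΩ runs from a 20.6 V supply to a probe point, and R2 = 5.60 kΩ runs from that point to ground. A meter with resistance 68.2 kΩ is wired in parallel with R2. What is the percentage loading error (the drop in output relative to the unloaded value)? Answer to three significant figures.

The divider's output (Thévenin) resistance is R1‖R2 = 3.502 kΩ.
Fractional drop under load = R_th/(R_th + R_L) = 3.502 / (3.502 + 68.2) = 0.04885.
So the output falls by 4.88 %.

4.88 %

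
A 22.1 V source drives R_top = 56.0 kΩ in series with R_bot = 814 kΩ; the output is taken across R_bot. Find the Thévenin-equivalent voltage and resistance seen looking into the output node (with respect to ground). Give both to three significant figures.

V_th = 20.7 V, R_th = 52.4 kΩ

V_th is the open-circuit tap voltage: 22.1 × 814/(56.0 + 814) = 20.7 V.
With the supply zeroed, R_top and R_bot appear in parallel from the tap: R_th = R_top‖R_bot = (56.0 × 814)/870.0 = 52.4 kΩ.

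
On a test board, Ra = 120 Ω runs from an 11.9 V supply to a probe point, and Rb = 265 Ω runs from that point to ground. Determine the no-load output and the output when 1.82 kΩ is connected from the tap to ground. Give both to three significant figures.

Unloaded: 8.19 V; loaded: 7.84 V

Open-circuit: V = 11.9 × 265/(120 + 265) = 8.19 V.
With the load, Rb becomes Rb‖R_L = 231.3 Ω, so V = 11.9 × 231.3/351.3 = 7.84 V.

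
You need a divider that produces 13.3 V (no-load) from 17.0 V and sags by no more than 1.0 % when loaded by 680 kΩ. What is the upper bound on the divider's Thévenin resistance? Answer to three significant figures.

Loading drop = R_th/(R_th + R_L) ≤ 0.0100, so R_th ≤ R_L · ε/(1−ε) = 680 kΩ × 0.0100/0.9900 = 6.87 kΩ.
(Any R1, R2 with R2/(R1+R2) = 0.782 and R1‖R2 ≤ 6.87 kΩ will meet the spec.)

R_th ≤ 6.87 kΩ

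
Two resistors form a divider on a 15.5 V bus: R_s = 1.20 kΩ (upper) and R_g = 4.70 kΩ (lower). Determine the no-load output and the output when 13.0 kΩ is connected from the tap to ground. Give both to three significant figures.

Open-circuit: V = 15.5 × 4.70/(1.20 + 4.70) = 12.3 V.
With the load, R_g becomes R_g‖R_L = 3.452 kΩ, so V = 15.5 × 3.452/4.652 = 11.5 V.

Unloaded: 12.3 V; loaded: 11.5 V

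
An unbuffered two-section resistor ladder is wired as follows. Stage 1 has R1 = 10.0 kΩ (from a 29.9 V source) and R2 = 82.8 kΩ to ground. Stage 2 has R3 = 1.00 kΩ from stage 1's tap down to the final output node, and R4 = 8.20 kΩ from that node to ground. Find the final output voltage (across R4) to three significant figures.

V_out ≈ 12.1 V

Stage 2 presents R3+R4 = 9.200 kΩ as a load on stage 1's tap.
Stage 1's lower leg becomes R2‖(R3+R4) = 8.280 kΩ, so V_mid = 29.9 × 8.280/18.28 = 13.54 V.
Stage 2 is itself unloaded: V_out = V_mid × R4/(R3+R4) = 13.54 × 8.20/9.200 = 12.1 V.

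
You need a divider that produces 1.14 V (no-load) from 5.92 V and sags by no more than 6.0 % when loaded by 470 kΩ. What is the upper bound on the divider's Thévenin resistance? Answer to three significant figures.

Loading drop = R_th/(R_th + R_L) ≤ 0.0600, so R_th ≤ R_L · ε/(1−ε) = 470 kΩ × 0.0600/0.9400 = 30.0 kΩ.
(Any R1, R2 with R2/(R1+R2) = 0.193 and R1‖R2 ≤ 30.0 kΩ will meet the spec.)

R_th ≤ 30.0 kΩ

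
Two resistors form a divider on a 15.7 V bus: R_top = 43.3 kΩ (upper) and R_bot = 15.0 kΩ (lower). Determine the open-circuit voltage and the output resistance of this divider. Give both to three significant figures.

V_th = 4.04 V, R_th = 11.1 kΩ

V_th is the open-circuit tap voltage: 15.7 × 15.0/(43.3 + 15.0) = 4.04 V.
With the supply zeroed, R_top and R_bot appear in parallel from the tap: R_th = R_top‖R_bot = (43.3 × 15.0)/58.30 = 11.1 kΩ.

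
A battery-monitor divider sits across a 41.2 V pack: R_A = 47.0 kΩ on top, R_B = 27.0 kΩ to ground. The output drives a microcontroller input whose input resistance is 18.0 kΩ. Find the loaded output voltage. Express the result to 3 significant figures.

The load sits in parallel with R_B: R_B‖R_L = (27.0 × 18.0) / (27.0 + 18.0) = 10.80 kΩ.
V_out = 41.2 × 10.80 / (47.0 + 10.80) = 41.2 × 10.80/57.80 = 7.70 V.
(Unloaded it would have been 15.0 V.)

V_out ≈ 7.70 V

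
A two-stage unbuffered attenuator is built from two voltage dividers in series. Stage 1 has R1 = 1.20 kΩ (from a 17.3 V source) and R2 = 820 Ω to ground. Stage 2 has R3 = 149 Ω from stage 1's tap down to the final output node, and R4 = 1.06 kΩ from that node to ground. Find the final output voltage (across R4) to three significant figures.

V_out ≈ 4.39 V

Stage 2 presents R3+R4 = 1209 Ω as a load on stage 1's tap.
Stage 1's lower leg becomes R2‖(R3+R4) = 488.6 Ω, so V_mid = 17.3 × 488.6/1689 = 5.006 V.
Stage 2 is itself unloaded: V_out = V_mid × R4/(R3+R4) = 5.006 × 1060/1209 = 4.39 V.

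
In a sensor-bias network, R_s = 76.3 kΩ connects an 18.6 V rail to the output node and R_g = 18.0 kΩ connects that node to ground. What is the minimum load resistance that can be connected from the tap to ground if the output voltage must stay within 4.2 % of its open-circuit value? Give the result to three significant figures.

Output resistance R_th = R_s‖R_g = (76.3 × 18.0)/94.30 = 14.56 kΩ.
The fractional drop is R_th/(R_th + R_L); requiring this ≤ 0.0420 gives R_L ≥ R_th(1/0.0420 − 1) = 14.56 × 22.81 = 332 kΩ.

R_L(min) ≈ 332 kΩ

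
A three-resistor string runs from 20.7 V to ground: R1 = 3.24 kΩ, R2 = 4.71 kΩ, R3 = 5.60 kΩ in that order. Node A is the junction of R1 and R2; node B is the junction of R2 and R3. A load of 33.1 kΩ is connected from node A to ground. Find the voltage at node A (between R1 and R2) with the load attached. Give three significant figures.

V ≈ 14.7 V

Below node A the series string R2+R3 = 10.31 kΩ sits in parallel with the 33.1 kΩ load: 7.861 kΩ.
V_A = 20.7 × 7.861/(3.24 + 7.861) = 14.7 V.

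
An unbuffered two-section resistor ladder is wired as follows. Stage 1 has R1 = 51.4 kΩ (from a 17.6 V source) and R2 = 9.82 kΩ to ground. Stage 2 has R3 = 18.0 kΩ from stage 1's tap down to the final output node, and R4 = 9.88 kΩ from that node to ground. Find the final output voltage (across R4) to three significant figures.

V_out ≈ 0.772 V

Stage 2 presents R3+R4 = 27.88 kΩ as a load on stage 1's tap.
Stage 1's lower leg becomes R2‖(R3+R4) = 7.262 kΩ, so V_mid = 17.6 × 7.262/58.66 = 2.179 V.
Stage 2 is itself unloaded: V_out = V_mid × R4/(R3+R4) = 2.179 × 9.88/27.88 = 0.772 V.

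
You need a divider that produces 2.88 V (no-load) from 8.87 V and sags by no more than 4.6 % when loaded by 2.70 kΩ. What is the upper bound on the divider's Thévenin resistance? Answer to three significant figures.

R_th ≤ 130 Ω

Loading drop = R_th/(R_th + R_L) ≤ 0.0460, so R_th ≤ R_L · ε/(1−ε) = 2.70 kΩ × 0.0460/0.9540 = 130 Ω.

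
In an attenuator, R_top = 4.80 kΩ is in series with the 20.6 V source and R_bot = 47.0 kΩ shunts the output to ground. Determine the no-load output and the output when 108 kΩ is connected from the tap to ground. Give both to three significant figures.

Open-circuit: V = 20.6 × 47.0/(4.80 + 47.0) = 18.7 V.
With the load, R_bot becomes R_bot‖R_L = 32.75 kΩ, so V = 20.6 × 32.75/37.55 = 18.0 V.

Unloaded: 18.7 V; loaded: 18.0 V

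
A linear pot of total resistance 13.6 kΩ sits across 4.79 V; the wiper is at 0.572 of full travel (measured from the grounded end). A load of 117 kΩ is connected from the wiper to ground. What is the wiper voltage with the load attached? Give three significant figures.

V ≈ 2.66 V

The wiper splits the pot into (1−α)R = 5.821 kΩ above and αR = 7.779 kΩ below.
Lower section ‖ load = 7.294 kΩ.
V_wiper = 4.79 × 7.294/(5.821 + 7.294) = 2.66 V.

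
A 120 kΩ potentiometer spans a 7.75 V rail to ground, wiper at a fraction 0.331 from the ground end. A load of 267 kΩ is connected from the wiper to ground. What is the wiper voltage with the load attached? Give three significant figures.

V ≈ 2.33 V

The wiper splits the pot into (1−α)R = 80.28 kΩ above and αR = 39.72 kΩ below.
Lower section ‖ load = 34.58 kΩ.
V_wiper = 7.75 × 34.58/(80.28 + 34.58) = 2.33 V.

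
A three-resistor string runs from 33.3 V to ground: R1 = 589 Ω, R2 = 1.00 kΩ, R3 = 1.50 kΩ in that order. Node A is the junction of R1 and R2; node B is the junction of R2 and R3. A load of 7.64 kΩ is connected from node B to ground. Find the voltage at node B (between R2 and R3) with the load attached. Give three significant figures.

V ≈ 14.7 V

At node B, R3 is in parallel with the load: R3‖R_L = 1254 Ω.
Below node A the resistance is R2 + (R3‖R_L) = 2254 Ω, so V_A = 33.3 × 2254/2843 = 26.40 V.
Then V_B = V_A × (R3‖R_L)/(R2 + R3‖R_L) = 26.40 × 1254/2254 = 14.7 V.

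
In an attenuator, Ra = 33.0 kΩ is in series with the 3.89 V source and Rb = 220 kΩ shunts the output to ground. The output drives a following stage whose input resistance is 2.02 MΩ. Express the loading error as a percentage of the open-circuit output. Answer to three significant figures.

The divider's output (Thévenin) resistance is Ra‖Rb = 28.70 kΩ.
Fractional drop under load = R_th/(R_th + R_L) = 28.70 / (28.70 + 2020) = 0.01401.
So the output falls by 1.40 %.

1.40 %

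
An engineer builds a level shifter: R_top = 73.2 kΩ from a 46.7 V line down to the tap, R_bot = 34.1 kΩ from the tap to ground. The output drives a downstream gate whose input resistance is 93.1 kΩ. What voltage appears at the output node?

V_out ≈ 11.9 V

The load sits in parallel with R_bot: R_bot‖R_L = (34.1 × 93.1) / (34.1 + 93.1) = 24.96 kΩ.
V_out = 46.7 × 24.96 / (73.2 + 24.96) = 46.7 × 24.96/98.16 = 11.9 V.
(Unloaded it would have been 14.8 V.)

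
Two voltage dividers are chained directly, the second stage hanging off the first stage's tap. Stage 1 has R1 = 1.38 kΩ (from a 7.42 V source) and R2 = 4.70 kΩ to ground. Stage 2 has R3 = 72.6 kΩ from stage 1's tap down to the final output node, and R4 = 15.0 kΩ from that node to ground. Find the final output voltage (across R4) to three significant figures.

Stage 2 presents R3+R4 = 87.60 kΩ as a load on stage 1's tap.
Stage 1's lower leg becomes R2‖(R3+R4) = 4.461 kΩ, so V_mid = 7.42 × 4.461/5.841 = 5.667 V.
Stage 2 is itself unloaded: V_out = V_mid × R4/(R3+R4) = 5.667 × 15.0/87.60 = 0.970 V.

V_out ≈ 0.970 V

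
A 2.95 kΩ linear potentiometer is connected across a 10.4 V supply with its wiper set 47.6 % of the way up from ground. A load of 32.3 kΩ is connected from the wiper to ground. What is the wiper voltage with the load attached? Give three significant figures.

V ≈ 4.84 V

The wiper splits the pot into (1−α)R = 1.546 kΩ above and αR = 1.404 kΩ below.
Lower section ‖ load = 1.346 kΩ.
V_wiper = 10.4 × 1.346/(1.546 + 1.346) = 4.84 V.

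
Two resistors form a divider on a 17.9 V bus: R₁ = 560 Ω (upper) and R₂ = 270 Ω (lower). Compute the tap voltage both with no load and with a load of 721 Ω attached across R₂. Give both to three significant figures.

Open-circuit: V = 17.9 × 270/(560 + 270) = 5.82 V.
With the load, R₂ becomes R₂‖R_L = 196.4 Ω, so V = 17.9 × 196.4/756.4 = 4.65 V.

Unloaded: 5.82 V; loaded: 4.65 V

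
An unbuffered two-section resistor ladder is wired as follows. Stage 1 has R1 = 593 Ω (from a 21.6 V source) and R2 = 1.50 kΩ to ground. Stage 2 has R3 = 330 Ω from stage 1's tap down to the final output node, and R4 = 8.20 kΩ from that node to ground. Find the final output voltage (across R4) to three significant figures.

Stage 2 presents R3+R4 = 8530 Ω as a load on stage 1's tap.
Stage 1's lower leg becomes R2‖(R3+R4) = 1276 Ω, so V_mid = 21.6 × 1276/1869 = 14.75 V.
Stage 2 is itself unloaded: V_out = V_mid × R4/(R3+R4) = 14.75 × 8200/8530 = 14.2 V.

V_out ≈ 14.2 V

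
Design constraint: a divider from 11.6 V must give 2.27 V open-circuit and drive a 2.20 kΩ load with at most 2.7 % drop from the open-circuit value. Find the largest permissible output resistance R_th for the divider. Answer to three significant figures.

Loading drop = R_th/(R_th + R_L) ≤ 0.0270, so R_th ≤ R_L · ε/(1−ε) = 2.20 kΩ × 0.0270/0.9730 = 61.0 Ω.
(Any R1, R2 with R2/(R1+R2) = 0.196 and R1‖R2 ≤ 61.0 Ω will meet the spec.)

R_th ≤ 61.0 Ω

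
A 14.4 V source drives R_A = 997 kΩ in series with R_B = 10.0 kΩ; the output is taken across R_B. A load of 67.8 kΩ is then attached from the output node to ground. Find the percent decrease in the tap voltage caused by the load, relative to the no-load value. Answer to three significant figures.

The divider's output (Thévenin) resistance is R_A‖R_B = 9.901 kΩ.
Fractional drop under load = R_th/(R_th + R_L) = 9.901 / (9.901 + 67.8) = 0.1274.
So the output falls by 12.7 %.

12.7 %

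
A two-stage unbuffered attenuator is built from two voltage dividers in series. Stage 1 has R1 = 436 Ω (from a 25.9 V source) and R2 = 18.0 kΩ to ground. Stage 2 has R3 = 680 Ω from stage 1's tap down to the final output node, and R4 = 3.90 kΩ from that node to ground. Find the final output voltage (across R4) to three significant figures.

Stage 2 presents R3+R4 = 4580 Ω as a load on stage 1's tap.
Stage 1's lower leg becomes R2‖(R3+R4) = 3651 Ω, so V_mid = 25.9 × 3651/4087 = 23.14 V.
Stage 2 is itself unloaded: V_out = V_mid × R4/(R3+R4) = 23.14 × 3900/4580 = 19.7 V.

V_out ≈ 19.7 V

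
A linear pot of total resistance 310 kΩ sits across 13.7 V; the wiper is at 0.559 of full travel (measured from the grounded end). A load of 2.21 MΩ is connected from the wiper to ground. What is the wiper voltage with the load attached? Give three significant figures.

V ≈ 7.40 V

The wiper splits the pot into (1−α)R = 136.7 kΩ above and αR = 173.3 kΩ below.
Lower section ‖ load = 160.7 kΩ.
V_wiper = 13.7 × 160.7/(136.7 + 160.7) = 7.40 V.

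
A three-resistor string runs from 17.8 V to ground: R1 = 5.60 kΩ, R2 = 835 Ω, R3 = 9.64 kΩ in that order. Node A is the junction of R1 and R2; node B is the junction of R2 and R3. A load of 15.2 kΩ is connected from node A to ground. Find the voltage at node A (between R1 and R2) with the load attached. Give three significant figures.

V ≈ 9.35 V

Below node A the series string R2+R3 = 10480 Ω sits in parallel with the 15200 Ω load: 6201 Ω.
V_A = 17.8 × 6201/(5600 + 6201) = 9.35 V.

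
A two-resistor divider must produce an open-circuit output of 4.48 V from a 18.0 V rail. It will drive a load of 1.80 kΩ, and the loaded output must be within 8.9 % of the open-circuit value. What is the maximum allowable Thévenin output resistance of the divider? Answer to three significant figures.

R_th ≤ 176 Ω

Loading drop = R_th/(R_th + R_L) ≤ 0.0890, so R_th ≤ R_L · ε/(1−ε) = 1.80 kΩ × 0.0890/0.9110 = 176 Ω.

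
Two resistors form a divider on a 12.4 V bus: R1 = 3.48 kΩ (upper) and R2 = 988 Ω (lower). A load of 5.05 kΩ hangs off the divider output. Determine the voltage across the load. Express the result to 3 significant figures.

The load sits in parallel with R2: R2‖R_L = (988 × 5050) / (988 + 5050) = 826.3 Ω.
V_out = 12.4 × 826.3 / (3480 + 826.3) = 12.4 × 826.3/4306 = 2.38 V.

V_out ≈ 2.38 V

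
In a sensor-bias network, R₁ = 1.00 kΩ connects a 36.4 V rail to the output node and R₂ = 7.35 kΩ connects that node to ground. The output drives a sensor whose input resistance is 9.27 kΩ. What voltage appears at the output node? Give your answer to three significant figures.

The load sits in parallel with R₂: R₂‖R_L = (7.35 × 9.27) / (7.35 + 9.27) = 4.100 kΩ.
V_out = 36.4 × 4.100 / (1.00 + 4.100) = 36.4 × 4.100/5.100 = 29.3 V.
(Unloaded it would have been 32.0 V.)

V_out ≈ 29.3 V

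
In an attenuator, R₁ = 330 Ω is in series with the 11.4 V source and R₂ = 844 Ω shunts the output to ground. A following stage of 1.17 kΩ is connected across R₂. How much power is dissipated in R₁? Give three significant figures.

P ≈ 63.7 mW

Total resistance from the source is R₁ + (R₂‖R_L) = 820.3 Ω, so I = 11.4/820.3 Ω = 13.90 mA.
P = I²·R₁ = (13.90 mA)² × 330 Ω = 63.7 mW.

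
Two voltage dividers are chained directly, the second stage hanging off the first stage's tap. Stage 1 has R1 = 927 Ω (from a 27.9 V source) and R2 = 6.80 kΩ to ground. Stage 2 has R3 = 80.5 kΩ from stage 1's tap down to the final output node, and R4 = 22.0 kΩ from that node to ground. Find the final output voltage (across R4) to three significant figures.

Stage 2 presents R3+R4 = 102500 Ω as a load on stage 1's tap.
Stage 1's lower leg becomes R2‖(R3+R4) = 6377 Ω, so V_mid = 27.9 × 6377/7304 = 24.36 V.
Stage 2 is itself unloaded: V_out = V_mid × R4/(R3+R4) = 24.36 × 22000/102500 = 5.23 V.

V_out ≈ 5.23 V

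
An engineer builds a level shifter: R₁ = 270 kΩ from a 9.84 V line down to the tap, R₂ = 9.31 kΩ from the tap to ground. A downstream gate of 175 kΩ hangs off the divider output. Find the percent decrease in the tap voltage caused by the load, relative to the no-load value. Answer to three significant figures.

The divider's output (Thévenin) resistance is R₁‖R₂ = 9.000 kΩ.
Fractional drop under load = R_th/(R_th + R_L) = 9.000 / (9.000 + 175) = 0.04891.
So the output falls by 4.89 %.

4.89 %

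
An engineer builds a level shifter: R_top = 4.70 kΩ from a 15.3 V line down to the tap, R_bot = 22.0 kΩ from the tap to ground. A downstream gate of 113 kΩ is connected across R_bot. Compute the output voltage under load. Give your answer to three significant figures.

The load sits in parallel with R_bot: R_bot‖R_L = (22.0 × 113) / (22.0 + 113) = 18.41 kΩ.
V_out = 15.3 × 18.41 / (4.70 + 18.41) = 15.3 × 18.41/23.11 = 12.2 V.
(Unloaded it would have been 12.6 V.)

V_out ≈ 12.2 V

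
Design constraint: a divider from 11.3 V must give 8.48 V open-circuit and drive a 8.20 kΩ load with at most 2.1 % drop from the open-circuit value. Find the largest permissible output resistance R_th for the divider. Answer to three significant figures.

Loading drop = R_th/(R_th + R_L) ≤ 0.0210, so R_th ≤ R_L · ε/(1−ε) = 8.20 kΩ × 0.0210/0.9790 = 176 Ω.

R_th ≤ 176 Ω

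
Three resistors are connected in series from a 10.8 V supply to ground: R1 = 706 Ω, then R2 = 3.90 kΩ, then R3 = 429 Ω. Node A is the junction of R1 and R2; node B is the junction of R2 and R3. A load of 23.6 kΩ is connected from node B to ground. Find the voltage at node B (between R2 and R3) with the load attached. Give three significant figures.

V ≈ 0.905 V

At node B, R3 is in parallel with the load: R3‖R_L = 421.3 Ω.
Below node A the resistance is R2 + (R3‖R_L) = 4321 Ω, so V_A = 10.8 × 4321/5027 = 9.283 V.
Then V_B = V_A × (R3‖R_L)/(R2 + R3‖R_L) = 9.283 × 421.3/4321 = 0.905 V.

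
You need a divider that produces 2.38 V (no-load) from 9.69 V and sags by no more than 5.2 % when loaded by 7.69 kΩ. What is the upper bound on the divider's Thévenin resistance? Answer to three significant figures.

Loading drop = R_th/(R_th + R_L) ≤ 0.0520, so R_th ≤ R_L · ε/(1−ε) = 7.69 kΩ × 0.0520/0.9480 = 422 Ω.
(Any R1, R2 with R2/(R1+R2) = 0.246 and R1‖R2 ≤ 422 Ω will meet the spec.)

R_th ≤ 422 Ω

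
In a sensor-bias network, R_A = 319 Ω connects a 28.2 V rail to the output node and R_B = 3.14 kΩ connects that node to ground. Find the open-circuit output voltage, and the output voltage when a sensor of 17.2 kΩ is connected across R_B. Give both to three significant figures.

Open-circuit: V = 28.2 × 3140/(319 + 3140) = 25.6 V.
With the load, R_B becomes R_B‖R_L = 2655 Ω, so V = 28.2 × 2655/2974 = 25.2 V.

Unloaded: 25.6 V; loaded: 25.2 V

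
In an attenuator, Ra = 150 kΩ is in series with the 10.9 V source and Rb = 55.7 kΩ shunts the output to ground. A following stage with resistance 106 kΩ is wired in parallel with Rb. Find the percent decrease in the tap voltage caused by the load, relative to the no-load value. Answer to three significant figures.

Unloaded V = 10.9 × 55.7/205.7 = 2.952 V.
Loaded: Rb‖R_L = 36.51 kΩ, giving V = 10.9 × 36.51/186.5 = 2.134 V.
Drop = (2.952 − 2.134) / 2.952 = 27.7 %.

27.7 %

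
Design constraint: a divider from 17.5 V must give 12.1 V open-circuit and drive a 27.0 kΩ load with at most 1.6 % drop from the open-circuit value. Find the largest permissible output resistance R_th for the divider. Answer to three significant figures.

Loading drop = R_th/(R_th + R_L) ≤ 0.0160, so R_th ≤ R_L · ε/(1−ε) = 27.0 kΩ × 0.0160/0.9840 = 439 Ω.

R_th ≤ 439 Ω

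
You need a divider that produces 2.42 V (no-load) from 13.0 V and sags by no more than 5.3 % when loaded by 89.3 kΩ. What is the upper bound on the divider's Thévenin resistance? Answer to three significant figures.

Loading drop = R_th/(R_th + R_L) ≤ 0.0530, so R_th ≤ R_L · ε/(1−ε) = 89.3 kΩ × 0.0530/0.9470 = 5.00 kΩ.
(Any R1, R2 with R2/(R1+R2) = 0.186 and R1‖R2 ≤ 5.00 kΩ will meet the spec.)

R_th ≤ 5.00 kΩ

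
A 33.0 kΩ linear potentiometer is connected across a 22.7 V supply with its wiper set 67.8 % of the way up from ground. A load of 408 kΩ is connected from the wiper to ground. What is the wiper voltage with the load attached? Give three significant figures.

V ≈ 15.1 V

The wiper splits the pot into (1−α)R = 10.63 kΩ above and αR = 22.37 kΩ below.
Lower section ‖ load = 21.21 kΩ.
V_wiper = 22.7 × 21.21/(10.63 + 21.21) = 15.1 V.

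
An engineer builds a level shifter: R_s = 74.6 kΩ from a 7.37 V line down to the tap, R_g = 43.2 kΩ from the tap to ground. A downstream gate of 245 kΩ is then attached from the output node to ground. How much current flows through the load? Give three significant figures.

R_g‖R_L = 36.72 kΩ; V_out = 7.37 × 36.72/111.3 = 2.431 V.
I_L = V_out / R_L = 2.431 / 245 kΩ = 9.92 µA.

I_L ≈ 9.92 µA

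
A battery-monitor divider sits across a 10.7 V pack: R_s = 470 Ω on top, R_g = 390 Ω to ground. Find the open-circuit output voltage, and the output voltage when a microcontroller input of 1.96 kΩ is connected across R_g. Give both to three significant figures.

Open-circuit: V = 10.7 × 390/(470 + 390) = 4.85 V.
With the load, R_g becomes R_g‖R_L = 325.3 Ω, so V = 10.7 × 325.3/795.3 = 4.38 V.

Unloaded: 4.85 V; loaded: 4.38 V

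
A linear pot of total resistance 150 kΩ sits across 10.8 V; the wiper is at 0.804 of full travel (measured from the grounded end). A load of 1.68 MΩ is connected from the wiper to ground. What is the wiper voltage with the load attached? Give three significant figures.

V ≈ 8.56 V

The wiper splits the pot into (1−α)R = 29.40 kΩ above and αR = 120.6 kΩ below.
Lower section ‖ load = 112.5 kΩ.
V_wiper = 10.8 × 112.5/(29.40 + 112.5) = 8.56 V.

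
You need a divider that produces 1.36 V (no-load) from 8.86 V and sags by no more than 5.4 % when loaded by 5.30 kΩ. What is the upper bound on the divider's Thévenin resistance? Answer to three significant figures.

Loading drop = R_th/(R_th + R_L) ≤ 0.0540, so R_th ≤ R_L · ε/(1−ε) = 5.30 kΩ × 0.0540/0.9460 = 303 Ω.

R_th ≤ 303 Ω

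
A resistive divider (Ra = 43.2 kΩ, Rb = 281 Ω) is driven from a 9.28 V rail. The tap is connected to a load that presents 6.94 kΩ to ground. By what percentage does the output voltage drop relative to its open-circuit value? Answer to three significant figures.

The divider's output (Thévenin) resistance is Ra‖Rb = 279.2 Ω.
Fractional drop under load = R_th/(R_th + R_L) = 279.2 / (279.2 + 6940) = 0.03867.
So the output falls by 3.87 %.

3.87 %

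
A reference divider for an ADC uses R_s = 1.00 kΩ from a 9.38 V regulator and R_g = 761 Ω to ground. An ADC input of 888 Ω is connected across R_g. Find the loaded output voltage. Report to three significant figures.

The load sits in parallel with R_g: R_g‖R_L = (761 × 888) / (761 + 888) = 409.8 Ω.
V_out = 9.38 × 409.8 / (1000 + 409.8) = 9.38 × 409.8/1410 = 2.73 V.
(Unloaded it would have been 4.05 V.)

V_out ≈ 2.73 V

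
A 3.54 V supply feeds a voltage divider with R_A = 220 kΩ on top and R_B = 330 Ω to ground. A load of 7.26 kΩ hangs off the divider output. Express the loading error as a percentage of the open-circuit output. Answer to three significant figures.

The divider's output (Thévenin) resistance is R_A‖R_B = 329.5 Ω.
Fractional drop under load = R_th/(R_th + R_L) = 329.5 / (329.5 + 7260) = 0.04342.
So the output falls by 4.34 %.

4.34 %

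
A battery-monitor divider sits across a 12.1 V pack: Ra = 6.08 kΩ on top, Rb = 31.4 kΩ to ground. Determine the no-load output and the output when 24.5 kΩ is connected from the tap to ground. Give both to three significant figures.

Unloaded: 10.1 V; loaded: 8.39 V

Open-circuit: V = 12.1 × 31.4/(6.08 + 31.4) = 10.1 V.
With the load, Rb becomes Rb‖R_L = 13.76 kΩ, so V = 12.1 × 13.76/19.84 = 8.39 V.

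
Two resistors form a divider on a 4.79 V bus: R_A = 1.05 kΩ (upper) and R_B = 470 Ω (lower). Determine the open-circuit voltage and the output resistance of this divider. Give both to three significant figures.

V_th = 1.48 V, R_th = 325 Ω

V_th is the open-circuit tap voltage: 4.79 × 470/(1050 + 470) = 1.48 V.
With the supply zeroed, R_A and R_B appear in parallel from the tap: R_th = R_A‖R_B = (1050 × 470)/1520 = 325 Ω.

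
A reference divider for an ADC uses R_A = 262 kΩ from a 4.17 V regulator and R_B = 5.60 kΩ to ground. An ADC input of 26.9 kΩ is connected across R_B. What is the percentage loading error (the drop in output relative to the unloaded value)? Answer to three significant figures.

The divider's output (Thévenin) resistance is R_A‖R_B = 5.483 kΩ.
Fractional drop under load = R_th/(R_th + R_L) = 5.483 / (5.483 + 26.9) = 0.1693.
So the output falls by 16.9 %.

16.9 %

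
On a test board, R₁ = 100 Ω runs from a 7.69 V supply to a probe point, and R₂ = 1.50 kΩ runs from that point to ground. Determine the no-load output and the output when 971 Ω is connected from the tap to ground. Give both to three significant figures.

Unloaded: 7.21 V; loaded: 6.57 V

Open-circuit: V = 7.69 × 1500/(100 + 1500) = 7.21 V.
With the load, R₂ becomes R₂‖R_L = 589.4 Ω, so V = 7.69 × 589.4/689.4 = 6.57 V.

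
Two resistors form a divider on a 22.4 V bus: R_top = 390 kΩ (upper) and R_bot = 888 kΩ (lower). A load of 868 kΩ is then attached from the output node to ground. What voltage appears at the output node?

V_out ≈ 11.9 V

The load sits in parallel with R_bot: R_bot‖R_L = (888 × 868) / (888 + 868) = 438.9 kΩ.
V_out = 22.4 × 438.9 / (390 + 438.9) = 22.4 × 438.9/828.9 = 11.9 V.
(Unloaded it would have been 15.6 V.)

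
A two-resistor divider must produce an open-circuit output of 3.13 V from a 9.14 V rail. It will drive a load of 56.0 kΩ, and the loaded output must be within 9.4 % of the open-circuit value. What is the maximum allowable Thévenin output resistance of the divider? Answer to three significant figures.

Loading drop = R_th/(R_th + R_L) ≤ 0.0940, so R_th ≤ R_L · ε/(1−ε) = 56.0 kΩ × 0.0940/0.9060 = 5.81 kΩ.
(Any R1, R2 with R2/(R1+R2) = 0.342 and R1‖R2 ≤ 5.81 kΩ will meet the spec.)

R_th ≤ 5.81 kΩ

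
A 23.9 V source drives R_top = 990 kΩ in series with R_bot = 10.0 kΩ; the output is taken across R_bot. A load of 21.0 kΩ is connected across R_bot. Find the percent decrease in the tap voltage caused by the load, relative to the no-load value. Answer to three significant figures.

Unloaded V = 23.9 × 10.0/1000 = 0.2390 V.
Loaded: R_bot‖R_L = 6.774 kΩ, giving V = 23.9 × 6.774/996.8 = 0.1624 V.
Drop = (0.2390 − 0.1624) / 0.2390 = 32.0 %.

32.0 %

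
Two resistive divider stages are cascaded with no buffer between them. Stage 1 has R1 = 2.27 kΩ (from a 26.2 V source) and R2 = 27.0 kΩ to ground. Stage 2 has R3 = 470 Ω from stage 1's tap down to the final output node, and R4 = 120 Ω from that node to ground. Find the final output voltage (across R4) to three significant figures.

Stage 2 presents R3+R4 = 590.0 Ω as a load on stage 1's tap.
Stage 1's lower leg becomes R2‖(R3+R4) = 577.4 Ω, so V_mid = 26.2 × 577.4/2847 = 5.313 V.
Stage 2 is itself unloaded: V_out = V_mid × R4/(R3+R4) = 5.313 × 120/590.0 = 1.08 V.

V_out ≈ 1.08 V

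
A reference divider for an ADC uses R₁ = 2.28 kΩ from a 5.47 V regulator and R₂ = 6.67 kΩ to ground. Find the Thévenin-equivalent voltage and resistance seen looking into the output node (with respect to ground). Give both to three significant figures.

V_th = 4.08 V, R_th = 1.70 kΩ

V_th is the open-circuit tap voltage: 5.47 × 6.67/(2.28 + 6.67) = 4.08 V.
With the supply zeroed, R₁ and R₂ appear in parallel from the tap: R_th = R₁‖R₂ = (2.28 × 6.67)/8.950 = 1.70 kΩ.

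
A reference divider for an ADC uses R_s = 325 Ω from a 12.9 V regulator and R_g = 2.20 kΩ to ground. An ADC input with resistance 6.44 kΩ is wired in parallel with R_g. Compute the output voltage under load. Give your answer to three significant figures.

The load sits in parallel with R_g: R_g‖R_L = (2200 × 6440) / (2200 + 6440) = 1640 Ω.
V_out = 12.9 × 1640 / (325 + 1640) = 12.9 × 1640/1965 = 10.8 V.

V_out ≈ 10.8 V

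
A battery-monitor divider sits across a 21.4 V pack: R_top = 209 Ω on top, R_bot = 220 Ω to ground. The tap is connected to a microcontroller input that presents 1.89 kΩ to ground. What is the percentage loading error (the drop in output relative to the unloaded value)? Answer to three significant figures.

5.37 %

The divider's output (Thévenin) resistance is R_top‖R_bot = 107.2 Ω.
Fractional drop under load = R_th/(R_th + R_L) = 107.2 / (107.2 + 1890) = 0.05367.
So the output falls by 5.37 %.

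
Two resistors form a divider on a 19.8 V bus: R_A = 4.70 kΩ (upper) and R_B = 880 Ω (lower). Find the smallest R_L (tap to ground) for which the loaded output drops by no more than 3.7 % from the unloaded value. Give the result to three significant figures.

R_L(min) ≈ 19.3 kΩ

Output resistance R_th = R_A‖R_B = (4700 × 880)/5580 = 741.2 Ω.
The fractional drop is R_th/(R_th + R_L); requiring this ≤ 0.0370 gives R_L ≥ R_th(1/0.0370 − 1) = 741.2 × 26.03 = 19.3 kΩ.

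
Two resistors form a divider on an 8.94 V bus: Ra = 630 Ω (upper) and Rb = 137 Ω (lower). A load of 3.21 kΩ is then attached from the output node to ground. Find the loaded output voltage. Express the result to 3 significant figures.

The load sits in parallel with Rb: Rb‖R_L = (137 × 3210) / (137 + 3210) = 131.4 Ω.
V_out = 8.94 × 131.4 / (630 + 131.4) = 8.94 × 131.4/761.4 = 1.54 V.

V_out ≈ 1.54 V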